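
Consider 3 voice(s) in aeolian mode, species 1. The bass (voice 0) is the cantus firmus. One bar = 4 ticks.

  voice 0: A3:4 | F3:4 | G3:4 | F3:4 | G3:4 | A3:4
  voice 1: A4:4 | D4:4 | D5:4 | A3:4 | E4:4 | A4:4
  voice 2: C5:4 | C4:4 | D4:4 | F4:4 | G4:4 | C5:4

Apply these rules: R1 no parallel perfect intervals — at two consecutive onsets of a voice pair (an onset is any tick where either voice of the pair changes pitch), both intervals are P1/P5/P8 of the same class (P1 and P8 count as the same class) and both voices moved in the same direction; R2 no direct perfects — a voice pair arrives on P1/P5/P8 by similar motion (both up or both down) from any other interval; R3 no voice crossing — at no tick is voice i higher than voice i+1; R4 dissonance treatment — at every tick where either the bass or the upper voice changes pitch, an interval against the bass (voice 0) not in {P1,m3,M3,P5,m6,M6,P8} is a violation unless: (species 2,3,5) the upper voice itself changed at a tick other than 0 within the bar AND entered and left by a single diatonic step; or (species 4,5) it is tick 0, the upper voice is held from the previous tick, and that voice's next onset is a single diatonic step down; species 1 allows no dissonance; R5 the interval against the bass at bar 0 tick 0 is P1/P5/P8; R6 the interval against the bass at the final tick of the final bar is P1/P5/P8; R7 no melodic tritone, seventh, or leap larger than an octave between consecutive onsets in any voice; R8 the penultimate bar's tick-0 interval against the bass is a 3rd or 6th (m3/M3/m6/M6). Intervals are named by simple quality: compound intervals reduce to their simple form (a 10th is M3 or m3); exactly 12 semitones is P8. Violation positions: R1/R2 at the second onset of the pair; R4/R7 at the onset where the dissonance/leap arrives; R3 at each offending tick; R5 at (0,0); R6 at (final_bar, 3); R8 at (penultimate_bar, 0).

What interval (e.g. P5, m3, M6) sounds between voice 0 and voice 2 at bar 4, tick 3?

P8

voice 0=G3 voice 2=G4 -> P8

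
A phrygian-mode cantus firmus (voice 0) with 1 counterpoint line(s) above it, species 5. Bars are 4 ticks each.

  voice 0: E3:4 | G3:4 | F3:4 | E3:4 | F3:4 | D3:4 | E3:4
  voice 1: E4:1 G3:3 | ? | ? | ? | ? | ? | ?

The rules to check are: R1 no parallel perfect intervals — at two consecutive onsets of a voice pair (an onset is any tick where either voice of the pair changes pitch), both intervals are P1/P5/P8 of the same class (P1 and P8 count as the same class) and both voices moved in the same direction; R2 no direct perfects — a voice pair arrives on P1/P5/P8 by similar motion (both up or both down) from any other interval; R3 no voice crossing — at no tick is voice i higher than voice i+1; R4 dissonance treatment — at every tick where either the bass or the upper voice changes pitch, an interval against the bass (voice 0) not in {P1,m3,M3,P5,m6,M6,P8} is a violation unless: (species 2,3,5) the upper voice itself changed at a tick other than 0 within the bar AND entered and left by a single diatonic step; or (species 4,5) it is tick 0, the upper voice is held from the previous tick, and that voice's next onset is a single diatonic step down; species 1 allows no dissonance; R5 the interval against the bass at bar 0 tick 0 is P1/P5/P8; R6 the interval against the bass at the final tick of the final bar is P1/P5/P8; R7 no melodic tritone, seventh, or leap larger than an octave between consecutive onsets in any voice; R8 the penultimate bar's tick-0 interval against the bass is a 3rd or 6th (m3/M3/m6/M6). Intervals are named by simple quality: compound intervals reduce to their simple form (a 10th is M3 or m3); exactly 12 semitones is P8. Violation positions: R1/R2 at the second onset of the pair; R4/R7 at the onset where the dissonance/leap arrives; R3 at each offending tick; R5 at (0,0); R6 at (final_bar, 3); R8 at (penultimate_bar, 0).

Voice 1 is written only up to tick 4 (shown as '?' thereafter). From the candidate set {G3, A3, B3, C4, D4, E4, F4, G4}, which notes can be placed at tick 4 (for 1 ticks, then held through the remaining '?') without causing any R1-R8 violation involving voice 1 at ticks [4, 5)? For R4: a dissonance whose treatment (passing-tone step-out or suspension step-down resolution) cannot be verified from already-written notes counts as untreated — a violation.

{B3, E4, G3}

G3: legal
A3: violates R4
B3: legal
C4: violates R4
D4: violates R2
E4: legal
F4: violates R4,R7
G4: violates R2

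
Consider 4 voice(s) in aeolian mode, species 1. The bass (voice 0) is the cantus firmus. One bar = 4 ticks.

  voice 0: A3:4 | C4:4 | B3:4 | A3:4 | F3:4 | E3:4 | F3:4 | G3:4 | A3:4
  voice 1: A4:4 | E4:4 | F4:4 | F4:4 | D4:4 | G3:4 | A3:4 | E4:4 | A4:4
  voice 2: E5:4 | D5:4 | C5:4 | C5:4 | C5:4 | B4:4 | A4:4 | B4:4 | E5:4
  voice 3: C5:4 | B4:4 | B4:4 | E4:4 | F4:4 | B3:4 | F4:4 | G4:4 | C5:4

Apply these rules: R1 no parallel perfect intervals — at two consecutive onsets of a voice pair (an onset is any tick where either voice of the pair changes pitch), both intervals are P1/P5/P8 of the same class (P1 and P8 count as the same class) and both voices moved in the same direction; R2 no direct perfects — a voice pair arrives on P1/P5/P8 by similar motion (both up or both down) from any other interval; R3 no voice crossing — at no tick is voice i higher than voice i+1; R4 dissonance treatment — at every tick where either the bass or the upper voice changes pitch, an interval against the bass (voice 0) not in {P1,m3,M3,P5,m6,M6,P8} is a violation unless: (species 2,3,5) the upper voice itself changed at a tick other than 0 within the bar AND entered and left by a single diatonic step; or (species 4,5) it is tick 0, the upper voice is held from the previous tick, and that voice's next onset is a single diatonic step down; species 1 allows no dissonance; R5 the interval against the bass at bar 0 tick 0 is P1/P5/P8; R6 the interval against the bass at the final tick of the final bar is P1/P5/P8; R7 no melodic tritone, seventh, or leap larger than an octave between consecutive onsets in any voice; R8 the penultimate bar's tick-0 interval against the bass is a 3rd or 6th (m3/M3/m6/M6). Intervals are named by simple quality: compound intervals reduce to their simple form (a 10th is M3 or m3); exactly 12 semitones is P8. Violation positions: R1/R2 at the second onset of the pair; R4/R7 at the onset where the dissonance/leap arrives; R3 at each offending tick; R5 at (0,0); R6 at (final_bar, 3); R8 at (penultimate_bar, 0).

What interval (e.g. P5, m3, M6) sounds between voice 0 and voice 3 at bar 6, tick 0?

P8

voice 0=F3 voice 3=F4 -> P8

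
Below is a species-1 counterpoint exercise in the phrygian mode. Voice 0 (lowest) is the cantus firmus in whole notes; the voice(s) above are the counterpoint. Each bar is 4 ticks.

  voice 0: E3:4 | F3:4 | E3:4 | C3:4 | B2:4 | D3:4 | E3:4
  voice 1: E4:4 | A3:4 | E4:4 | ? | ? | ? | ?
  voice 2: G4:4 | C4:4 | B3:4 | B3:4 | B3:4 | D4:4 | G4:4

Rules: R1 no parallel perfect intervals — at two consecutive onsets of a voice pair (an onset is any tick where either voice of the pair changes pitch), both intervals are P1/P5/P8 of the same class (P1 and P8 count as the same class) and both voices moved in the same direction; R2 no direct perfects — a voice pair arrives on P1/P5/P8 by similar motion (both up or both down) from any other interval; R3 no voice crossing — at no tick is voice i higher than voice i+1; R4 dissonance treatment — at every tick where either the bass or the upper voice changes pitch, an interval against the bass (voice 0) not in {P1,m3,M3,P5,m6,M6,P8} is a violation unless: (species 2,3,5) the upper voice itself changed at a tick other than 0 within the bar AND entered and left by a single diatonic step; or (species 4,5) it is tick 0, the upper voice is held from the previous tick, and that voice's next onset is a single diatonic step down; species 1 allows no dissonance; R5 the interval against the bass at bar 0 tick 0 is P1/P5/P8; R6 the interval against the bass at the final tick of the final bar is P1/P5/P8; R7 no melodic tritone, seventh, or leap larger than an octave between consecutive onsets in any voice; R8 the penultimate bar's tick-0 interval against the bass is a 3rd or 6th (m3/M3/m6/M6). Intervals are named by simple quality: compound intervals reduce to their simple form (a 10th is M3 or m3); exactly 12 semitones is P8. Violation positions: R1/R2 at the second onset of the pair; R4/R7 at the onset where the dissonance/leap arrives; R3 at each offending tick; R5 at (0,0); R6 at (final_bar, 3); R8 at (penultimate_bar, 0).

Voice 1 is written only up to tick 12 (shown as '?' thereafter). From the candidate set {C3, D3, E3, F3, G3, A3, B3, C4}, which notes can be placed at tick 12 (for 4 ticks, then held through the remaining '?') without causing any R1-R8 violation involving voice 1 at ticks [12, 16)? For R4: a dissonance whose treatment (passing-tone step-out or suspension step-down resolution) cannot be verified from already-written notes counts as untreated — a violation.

C3: violates R1,R7
D3: violates R4,R7
E3: legal
F3: violates R4,R7
G3: violates R2
A3: legal
B3: violates R4
C4: violates R1,R3

{A3, E3}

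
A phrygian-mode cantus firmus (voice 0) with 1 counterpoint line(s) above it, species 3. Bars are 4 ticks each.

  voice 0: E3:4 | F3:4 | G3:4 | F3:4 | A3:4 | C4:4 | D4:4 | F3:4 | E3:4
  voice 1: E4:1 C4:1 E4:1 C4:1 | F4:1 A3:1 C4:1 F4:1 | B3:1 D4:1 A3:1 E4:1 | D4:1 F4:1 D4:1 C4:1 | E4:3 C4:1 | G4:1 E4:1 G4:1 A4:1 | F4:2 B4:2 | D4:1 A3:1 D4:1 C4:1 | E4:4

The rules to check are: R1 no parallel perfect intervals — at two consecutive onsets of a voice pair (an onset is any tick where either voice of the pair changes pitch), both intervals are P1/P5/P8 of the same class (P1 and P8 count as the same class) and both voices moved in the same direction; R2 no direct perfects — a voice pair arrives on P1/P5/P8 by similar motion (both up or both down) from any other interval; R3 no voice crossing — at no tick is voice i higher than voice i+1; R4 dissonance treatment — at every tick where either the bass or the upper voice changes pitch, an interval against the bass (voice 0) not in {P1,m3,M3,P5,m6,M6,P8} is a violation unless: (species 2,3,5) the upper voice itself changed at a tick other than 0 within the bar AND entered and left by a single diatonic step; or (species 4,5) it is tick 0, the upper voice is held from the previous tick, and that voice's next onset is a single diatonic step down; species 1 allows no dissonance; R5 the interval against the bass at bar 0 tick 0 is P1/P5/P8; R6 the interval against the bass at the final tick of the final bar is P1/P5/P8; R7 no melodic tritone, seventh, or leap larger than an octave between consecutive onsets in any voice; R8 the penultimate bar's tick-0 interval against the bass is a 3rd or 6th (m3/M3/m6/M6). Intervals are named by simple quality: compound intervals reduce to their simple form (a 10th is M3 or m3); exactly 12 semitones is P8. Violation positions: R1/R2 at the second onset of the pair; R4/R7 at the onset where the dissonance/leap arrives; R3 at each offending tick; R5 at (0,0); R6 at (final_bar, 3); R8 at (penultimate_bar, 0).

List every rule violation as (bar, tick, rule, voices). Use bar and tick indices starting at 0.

(1, 0, R2, (0, 1))
(2, 0, R7, (1,))
(2, 2, R4, (0, 1))
(4, 0, R1, (0, 1))
(5, 0, R2, (0, 1))
(6, 2, R7, (1,))

bar 0: v0=E3 v1=E4 downbeat P8
bar 1: v0=F3 v1=F4 downbeat P8
bar 2: v0=G3 v1=B3 downbeat M3
bar 3: v0=F3 v1=D4 downbeat M6
bar 4: v0=A3 v1=E4 downbeat P5
bar 5: v0=C4 v1=G4 downbeat P5
bar 6: v0=D4 v1=F4 downbeat m3
bar 7: v0=F3 v1=D4 downbeat M6
bar 8: v0=E3 v1=E4 downbeat P8
  -> R2 @ bar 1 tick 0 v(0, 1): E3/C4 m6 -> F3/F4 P8 similar
  -> R7 @ bar 2 tick 0 v(1,): F4->B3 leap 6st
  -> R4 @ bar 2 tick 2 v(0, 1): G3/A3 M2 untreated
  -> R1 @ bar 4 tick 0 v(0, 1): F3/C4 P5 -> A3/E4 P5 similar
  -> R2 @ bar 5 tick 0 v(0, 1): A3/C4 m3 -> C4/G4 P5 similar
  -> R7 @ bar 6 tick 2 v(1,): F4->B4 leap 6st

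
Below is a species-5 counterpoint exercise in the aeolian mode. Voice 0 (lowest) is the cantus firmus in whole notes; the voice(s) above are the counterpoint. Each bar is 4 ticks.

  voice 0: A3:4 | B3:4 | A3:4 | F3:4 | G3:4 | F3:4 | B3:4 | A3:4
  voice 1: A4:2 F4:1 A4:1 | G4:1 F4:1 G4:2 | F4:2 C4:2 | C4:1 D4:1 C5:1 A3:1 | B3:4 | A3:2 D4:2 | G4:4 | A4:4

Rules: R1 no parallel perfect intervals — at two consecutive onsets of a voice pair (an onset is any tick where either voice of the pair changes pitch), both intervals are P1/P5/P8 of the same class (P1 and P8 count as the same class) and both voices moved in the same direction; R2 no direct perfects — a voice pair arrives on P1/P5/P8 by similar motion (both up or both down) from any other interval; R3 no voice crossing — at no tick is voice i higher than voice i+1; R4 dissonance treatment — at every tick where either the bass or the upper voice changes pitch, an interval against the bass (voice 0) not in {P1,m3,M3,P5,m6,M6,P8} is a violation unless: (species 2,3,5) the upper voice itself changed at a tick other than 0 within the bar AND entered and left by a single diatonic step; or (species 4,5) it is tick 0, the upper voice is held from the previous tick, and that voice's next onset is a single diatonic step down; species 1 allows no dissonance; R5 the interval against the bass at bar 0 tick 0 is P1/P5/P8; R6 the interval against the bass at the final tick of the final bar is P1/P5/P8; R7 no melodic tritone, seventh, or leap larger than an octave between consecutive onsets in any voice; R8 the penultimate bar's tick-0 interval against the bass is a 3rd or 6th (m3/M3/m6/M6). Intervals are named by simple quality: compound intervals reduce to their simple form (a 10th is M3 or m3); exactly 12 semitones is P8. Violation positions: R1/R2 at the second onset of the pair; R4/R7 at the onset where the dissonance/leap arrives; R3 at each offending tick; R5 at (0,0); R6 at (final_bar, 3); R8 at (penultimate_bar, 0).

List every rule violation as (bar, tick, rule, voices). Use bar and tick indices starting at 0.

(3, 2, R7, (1,))
(3, 3, R7, (1,))
(6, 0, R7, (0,))

bar 0: v0=A3 v1=A4 downbeat P8
bar 1: v0=B3 v1=G4 downbeat m6
bar 2: v0=A3 v1=F4 downbeat m6
bar 3: v0=F3 v1=C4 downbeat P5
bar 4: v0=G3 v1=B3 downbeat M3
bar 5: v0=F3 v1=A3 downbeat M3
bar 6: v0=B3 v1=G4 downbeat m6
bar 7: v0=A3 v1=A4 downbeat P8
  -> R7 @ bar 3 tick 2 v(1,): D4->C5 leap 10st
  -> R7 @ bar 3 tick 3 v(1,): C5->A3 leap 15st
  -> R7 @ bar 6 tick 0 v(0,): F3->B3 leap 6st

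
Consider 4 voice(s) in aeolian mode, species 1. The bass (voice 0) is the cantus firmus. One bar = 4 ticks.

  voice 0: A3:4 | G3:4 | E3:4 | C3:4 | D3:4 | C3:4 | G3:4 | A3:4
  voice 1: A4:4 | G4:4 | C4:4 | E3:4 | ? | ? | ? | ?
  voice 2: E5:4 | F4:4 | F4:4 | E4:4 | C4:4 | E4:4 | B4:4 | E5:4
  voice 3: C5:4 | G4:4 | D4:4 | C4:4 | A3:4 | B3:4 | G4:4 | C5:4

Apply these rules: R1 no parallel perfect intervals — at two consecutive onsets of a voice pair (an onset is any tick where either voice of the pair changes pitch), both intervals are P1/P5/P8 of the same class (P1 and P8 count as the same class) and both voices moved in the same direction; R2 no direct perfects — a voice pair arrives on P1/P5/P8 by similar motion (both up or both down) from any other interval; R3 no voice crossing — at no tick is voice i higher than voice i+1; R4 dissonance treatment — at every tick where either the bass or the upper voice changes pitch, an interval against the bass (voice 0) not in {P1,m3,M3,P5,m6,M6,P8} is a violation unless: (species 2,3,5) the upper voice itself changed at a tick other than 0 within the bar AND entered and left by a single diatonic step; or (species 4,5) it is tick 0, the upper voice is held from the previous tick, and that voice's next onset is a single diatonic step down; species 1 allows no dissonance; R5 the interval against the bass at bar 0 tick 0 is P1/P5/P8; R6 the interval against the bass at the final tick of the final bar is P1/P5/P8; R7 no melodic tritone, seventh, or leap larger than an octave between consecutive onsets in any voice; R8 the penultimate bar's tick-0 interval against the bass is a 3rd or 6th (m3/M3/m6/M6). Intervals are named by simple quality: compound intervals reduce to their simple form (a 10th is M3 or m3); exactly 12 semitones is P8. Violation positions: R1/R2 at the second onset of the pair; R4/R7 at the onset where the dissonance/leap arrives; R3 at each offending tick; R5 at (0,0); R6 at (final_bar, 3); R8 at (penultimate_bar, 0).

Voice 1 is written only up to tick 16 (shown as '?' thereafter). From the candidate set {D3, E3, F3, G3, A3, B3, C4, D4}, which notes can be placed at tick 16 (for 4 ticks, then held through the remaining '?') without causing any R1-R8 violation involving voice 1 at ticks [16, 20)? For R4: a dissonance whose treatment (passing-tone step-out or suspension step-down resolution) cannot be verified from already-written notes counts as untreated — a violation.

{B3, F3}

D3: violates R2
E3: violates R4
F3: legal
G3: violates R4
A3: violates R2
B3: legal
C4: violates R4
D4: violates R2,R3,R7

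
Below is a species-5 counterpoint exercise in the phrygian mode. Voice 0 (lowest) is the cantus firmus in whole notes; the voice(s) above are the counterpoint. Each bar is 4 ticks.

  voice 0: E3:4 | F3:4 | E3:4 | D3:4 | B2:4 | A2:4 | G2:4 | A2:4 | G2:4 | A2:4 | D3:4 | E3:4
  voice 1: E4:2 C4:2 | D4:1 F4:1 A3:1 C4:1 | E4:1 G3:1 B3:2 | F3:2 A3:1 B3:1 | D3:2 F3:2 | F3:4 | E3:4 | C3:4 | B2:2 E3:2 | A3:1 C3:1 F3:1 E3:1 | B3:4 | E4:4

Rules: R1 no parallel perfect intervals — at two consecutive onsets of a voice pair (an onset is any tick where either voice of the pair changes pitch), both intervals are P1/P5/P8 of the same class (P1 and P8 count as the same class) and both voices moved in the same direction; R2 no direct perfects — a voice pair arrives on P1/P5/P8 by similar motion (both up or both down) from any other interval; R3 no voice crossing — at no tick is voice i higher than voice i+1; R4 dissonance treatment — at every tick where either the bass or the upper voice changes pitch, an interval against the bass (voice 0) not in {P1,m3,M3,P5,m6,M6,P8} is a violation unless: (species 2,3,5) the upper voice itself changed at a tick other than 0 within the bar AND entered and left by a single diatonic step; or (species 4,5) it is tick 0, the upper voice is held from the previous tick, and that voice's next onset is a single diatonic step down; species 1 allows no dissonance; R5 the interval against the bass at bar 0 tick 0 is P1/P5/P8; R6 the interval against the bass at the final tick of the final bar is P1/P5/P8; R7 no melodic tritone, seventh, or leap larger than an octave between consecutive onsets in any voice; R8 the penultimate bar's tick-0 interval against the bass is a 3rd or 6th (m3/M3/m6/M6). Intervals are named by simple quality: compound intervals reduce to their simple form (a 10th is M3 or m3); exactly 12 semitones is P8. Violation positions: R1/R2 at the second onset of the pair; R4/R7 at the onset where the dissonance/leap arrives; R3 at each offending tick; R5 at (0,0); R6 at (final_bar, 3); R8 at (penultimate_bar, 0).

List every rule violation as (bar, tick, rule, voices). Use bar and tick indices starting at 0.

bar 0: v0=E3 v1=E4 downbeat P8
bar 1: v0=F3 v1=D4 downbeat M6
bar 2: v0=E3 v1=E4 downbeat P8
bar 3: v0=D3 v1=F3 downbeat m3
bar 4: v0=B2 v1=D3 downbeat m3
bar 5: v0=A2 v1=F3 downbeat m6
bar 6: v0=G2 v1=E3 downbeat M6
bar 7: v0=A2 v1=C3 downbeat m3
bar 8: v0=G2 v1=B2 downbeat M3
bar 9: v0=A2 v1=A3 downbeat P8
bar 10: v0=D3 v1=B3 downbeat M6
bar 11: v0=E3 v1=E4 downbeat P8
  -> R7 @ bar 3 tick 0 v(1,): B3->F3 leap 6st
  -> R4 @ bar 4 tick 2 v(0, 1): B2/F3 TT untreated
  -> R2 @ bar 9 tick 0 v(0, 1): G2/E3 M6 -> A2/A3 P8 similar
  -> R2 @ bar 11 tick 0 v(0, 1): D3/B3 M6 -> E3/E4 P8 similar

(3, 0, R7, (1,))
(4, 2, R4, (0, 1))
(9, 0, R2, (0, 1))
(11, 0, R2, (0, 1))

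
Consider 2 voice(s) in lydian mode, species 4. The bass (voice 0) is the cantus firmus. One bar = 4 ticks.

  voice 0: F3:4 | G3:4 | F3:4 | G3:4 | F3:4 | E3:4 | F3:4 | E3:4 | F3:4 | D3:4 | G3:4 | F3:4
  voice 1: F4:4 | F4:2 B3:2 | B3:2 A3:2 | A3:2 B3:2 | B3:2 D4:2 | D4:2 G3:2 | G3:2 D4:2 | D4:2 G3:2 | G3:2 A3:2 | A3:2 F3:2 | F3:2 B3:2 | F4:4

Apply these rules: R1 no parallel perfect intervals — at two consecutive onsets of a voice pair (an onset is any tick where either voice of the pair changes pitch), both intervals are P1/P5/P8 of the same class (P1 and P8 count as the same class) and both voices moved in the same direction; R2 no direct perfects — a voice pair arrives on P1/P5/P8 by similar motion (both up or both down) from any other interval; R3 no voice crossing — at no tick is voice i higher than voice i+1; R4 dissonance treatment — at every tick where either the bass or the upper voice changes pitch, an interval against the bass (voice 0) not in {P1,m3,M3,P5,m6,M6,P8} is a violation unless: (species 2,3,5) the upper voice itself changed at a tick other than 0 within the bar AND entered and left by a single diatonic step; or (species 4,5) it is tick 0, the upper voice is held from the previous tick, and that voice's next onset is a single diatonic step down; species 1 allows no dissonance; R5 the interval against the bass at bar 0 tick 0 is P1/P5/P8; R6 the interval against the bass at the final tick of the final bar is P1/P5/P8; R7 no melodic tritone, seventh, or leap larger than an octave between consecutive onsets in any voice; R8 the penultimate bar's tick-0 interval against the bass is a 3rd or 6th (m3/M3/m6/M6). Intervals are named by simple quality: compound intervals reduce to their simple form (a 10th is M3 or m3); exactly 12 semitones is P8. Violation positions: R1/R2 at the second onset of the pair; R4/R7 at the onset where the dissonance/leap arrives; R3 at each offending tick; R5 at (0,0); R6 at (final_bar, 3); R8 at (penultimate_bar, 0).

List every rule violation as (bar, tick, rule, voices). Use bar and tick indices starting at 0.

(1, 0, R4, (0, 1))
(1, 2, R7, (1,))
(3, 0, R4, (0, 1))
(4, 0, R4, (0, 1))
(5, 0, R4, (0, 1))
(6, 0, R4, (0, 1))
(7, 0, R4, (0, 1))
(8, 0, R4, (0, 1))
(10, 0, R3, (0, 1))
(10, 0, R4, (0, 1))
(10, 0, R8, (0, 1))
(10, 1, R3, (0, 1))
(10, 2, R7, (1,))
(11, 0, R7, (1,))

bar 0: v0=F3 v1=F4 downbeat P8
bar 1: v0=G3 v1=F4 downbeat m7
bar 2: v0=F3 v1=B3 downbeat TT
bar 3: v0=G3 v1=A3 downbeat M2
bar 4: v0=F3 v1=B3 downbeat TT
bar 5: v0=E3 v1=D4 downbeat m7
bar 6: v0=F3 v1=G3 downbeat M2
bar 7: v0=E3 v1=D4 downbeat m7
bar 8: v0=F3 v1=G3 downbeat M2
bar 9: v0=D3 v1=A3 downbeat P5
bar 10: v0=G3 v1=F3 downbeat M2
bar 11: v0=F3 v1=F4 downbeat P8
  -> R4 @ bar 1 tick 0 v(0, 1): G3/F4 m7 untreated
  -> R7 @ bar 1 tick 2 v(1,): F4->B3 leap 6st
  -> R4 @ bar 3 tick 0 v(0, 1): G3/A3 M2 untreated
  -> R4 @ bar 4 tick 0 v(0, 1): F3/B3 TT untreated
  -> R4 @ bar 5 tick 0 v(0, 1): E3/D4 m7 untreated
  -> R4 @ bar 6 tick 0 v(0, 1): F3/G3 M2 untreated
  -> R4 @ bar 7 tick 0 v(0, 1): E3/D4 m7 untreated
  -> R4 @ bar 8 tick 0 v(0, 1): F3/G3 M2 untreated
  -> R3 @ bar 10 tick 0 v(0, 1): G3 above F3
  -> R4 @ bar 10 tick 0 v(0, 1): G3/F3 M2 untreated
  -> R8 @ bar 10 tick 0 v(0, 1): penult M2 not 3rd/6th
  -> R3 @ bar 10 tick 1 v(0, 1): G3 above F3
  -> R7 @ bar 10 tick 2 v(1,): F3->B3 leap 6st
  -> R7 @ bar 11 tick 0 v(1,): B3->F4 leap 6st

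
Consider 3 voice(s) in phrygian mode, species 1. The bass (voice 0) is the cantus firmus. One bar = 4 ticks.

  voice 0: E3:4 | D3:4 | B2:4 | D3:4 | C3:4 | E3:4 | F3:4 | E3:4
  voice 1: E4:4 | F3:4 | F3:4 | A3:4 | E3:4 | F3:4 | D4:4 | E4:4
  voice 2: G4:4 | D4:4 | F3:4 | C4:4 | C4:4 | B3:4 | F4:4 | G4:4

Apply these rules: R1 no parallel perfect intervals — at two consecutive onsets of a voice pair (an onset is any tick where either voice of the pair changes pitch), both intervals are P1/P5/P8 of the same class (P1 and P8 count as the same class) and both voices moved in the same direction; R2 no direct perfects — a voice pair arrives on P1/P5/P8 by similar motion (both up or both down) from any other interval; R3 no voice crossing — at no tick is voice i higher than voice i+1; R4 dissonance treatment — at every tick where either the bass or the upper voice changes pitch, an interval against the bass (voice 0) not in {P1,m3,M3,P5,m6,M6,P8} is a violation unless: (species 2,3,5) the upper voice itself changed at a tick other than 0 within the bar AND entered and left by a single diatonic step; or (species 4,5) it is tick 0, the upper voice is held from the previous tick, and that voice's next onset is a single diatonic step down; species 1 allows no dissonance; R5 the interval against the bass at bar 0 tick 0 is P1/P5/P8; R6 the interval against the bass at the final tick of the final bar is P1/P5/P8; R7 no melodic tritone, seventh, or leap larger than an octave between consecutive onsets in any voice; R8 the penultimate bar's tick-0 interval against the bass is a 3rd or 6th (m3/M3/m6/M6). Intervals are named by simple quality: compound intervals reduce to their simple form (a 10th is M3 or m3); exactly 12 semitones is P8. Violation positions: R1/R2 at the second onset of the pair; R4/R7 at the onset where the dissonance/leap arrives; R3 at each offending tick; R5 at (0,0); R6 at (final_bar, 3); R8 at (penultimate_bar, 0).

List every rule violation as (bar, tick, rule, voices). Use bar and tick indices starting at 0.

(0, 0, R5, (0, 2))
(1, 0, R2, (0, 2))
(1, 0, R7, (1,))
(2, 0, R4, (0, 1))
(2, 0, R4, (0, 2))
(3, 0, R2, (0, 1))
(3, 0, R4, (0, 2))
(5, 0, R4, (0, 1))
(6, 0, R2, (0, 2))
(6, 0, R7, (2,))
(6, 0, R8, (0, 2))
(7, 3, R6, (0, 2))

bar 0: v0=E3 v1=E4 v2=G4 downbeat m3
bar 1: v0=D3 v1=F3 v2=D4 downbeat P8
bar 2: v0=B2 v1=F3 v2=F3 downbeat TT
bar 3: v0=D3 v1=A3 v2=C4 downbeat m7
bar 4: v0=C3 v1=E3 v2=C4 downbeat P8
bar 5: v0=E3 v1=F3 v2=B3 downbeat P5
bar 6: v0=F3 v1=D4 v2=F4 downbeat P8
bar 7: v0=E3 v1=E4 v2=G4 downbeat m3
  -> R5 @ bar 0 tick 0 v(0, 2): opens on m3
  -> R2 @ bar 1 tick 0 v(0, 2): E3/G4 m3 -> D3/D4 P8 similar
  -> R7 @ bar 1 tick 0 v(1,): E4->F3 leap 11st
  -> R4 @ bar 2 tick 0 v(0, 1): B2/F3 TT untreated
  -> R4 @ bar 2 tick 0 v(0, 2): B2/F3 TT untreated
  -> R2 @ bar 3 tick 0 v(0, 1): B2/F3 TT -> D3/A3 P5 similar
  -> R4 @ bar 3 tick 0 v(0, 2): D3/C4 m7 untreated
  -> R4 @ bar 5 tick 0 v(0, 1): E3/F3 m2 untreated
  -> R2 @ bar 6 tick 0 v(0, 2): E3/B3 P5 -> F3/F4 P8 similar
  -> R7 @ bar 6 tick 0 v(2,): B3->F4 leap 6st
  -> R8 @ bar 6 tick 0 v(0, 2): penult P8 not 3rd/6th
  -> R6 @ bar 7 tick 3 v(0, 2): closes on m3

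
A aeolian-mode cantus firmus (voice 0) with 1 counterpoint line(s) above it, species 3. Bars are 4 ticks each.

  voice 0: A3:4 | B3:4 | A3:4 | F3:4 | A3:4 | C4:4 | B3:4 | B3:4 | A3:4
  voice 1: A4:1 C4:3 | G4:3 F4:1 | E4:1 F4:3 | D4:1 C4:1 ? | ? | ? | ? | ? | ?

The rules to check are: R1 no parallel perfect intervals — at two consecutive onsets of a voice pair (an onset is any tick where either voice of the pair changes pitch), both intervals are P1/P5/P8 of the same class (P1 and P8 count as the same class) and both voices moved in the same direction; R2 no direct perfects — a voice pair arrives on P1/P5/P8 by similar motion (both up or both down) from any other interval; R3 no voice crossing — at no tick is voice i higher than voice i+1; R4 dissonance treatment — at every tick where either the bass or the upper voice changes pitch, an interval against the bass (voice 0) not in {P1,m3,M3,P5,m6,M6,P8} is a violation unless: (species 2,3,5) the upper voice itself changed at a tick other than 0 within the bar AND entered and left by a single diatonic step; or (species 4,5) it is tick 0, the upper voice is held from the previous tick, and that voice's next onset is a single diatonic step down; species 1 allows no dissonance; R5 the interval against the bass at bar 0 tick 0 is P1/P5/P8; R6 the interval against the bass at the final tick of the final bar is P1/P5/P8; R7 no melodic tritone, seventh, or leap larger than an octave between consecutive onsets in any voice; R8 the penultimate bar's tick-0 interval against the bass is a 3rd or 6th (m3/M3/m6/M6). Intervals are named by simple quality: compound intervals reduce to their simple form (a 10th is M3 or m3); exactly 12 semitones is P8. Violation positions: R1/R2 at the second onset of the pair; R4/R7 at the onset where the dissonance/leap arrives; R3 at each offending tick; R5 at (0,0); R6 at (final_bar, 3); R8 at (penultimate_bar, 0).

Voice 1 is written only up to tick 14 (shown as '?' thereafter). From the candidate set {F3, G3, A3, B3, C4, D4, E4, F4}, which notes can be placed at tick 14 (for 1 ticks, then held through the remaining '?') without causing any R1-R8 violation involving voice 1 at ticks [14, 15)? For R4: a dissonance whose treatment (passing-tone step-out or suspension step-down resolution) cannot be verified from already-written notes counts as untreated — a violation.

F3: legal
G3: violates R4
A3: legal
B3: violates R4
C4: legal
D4: legal
E4: violates R4
F4: legal

{A3, C4, D4, F3, F4}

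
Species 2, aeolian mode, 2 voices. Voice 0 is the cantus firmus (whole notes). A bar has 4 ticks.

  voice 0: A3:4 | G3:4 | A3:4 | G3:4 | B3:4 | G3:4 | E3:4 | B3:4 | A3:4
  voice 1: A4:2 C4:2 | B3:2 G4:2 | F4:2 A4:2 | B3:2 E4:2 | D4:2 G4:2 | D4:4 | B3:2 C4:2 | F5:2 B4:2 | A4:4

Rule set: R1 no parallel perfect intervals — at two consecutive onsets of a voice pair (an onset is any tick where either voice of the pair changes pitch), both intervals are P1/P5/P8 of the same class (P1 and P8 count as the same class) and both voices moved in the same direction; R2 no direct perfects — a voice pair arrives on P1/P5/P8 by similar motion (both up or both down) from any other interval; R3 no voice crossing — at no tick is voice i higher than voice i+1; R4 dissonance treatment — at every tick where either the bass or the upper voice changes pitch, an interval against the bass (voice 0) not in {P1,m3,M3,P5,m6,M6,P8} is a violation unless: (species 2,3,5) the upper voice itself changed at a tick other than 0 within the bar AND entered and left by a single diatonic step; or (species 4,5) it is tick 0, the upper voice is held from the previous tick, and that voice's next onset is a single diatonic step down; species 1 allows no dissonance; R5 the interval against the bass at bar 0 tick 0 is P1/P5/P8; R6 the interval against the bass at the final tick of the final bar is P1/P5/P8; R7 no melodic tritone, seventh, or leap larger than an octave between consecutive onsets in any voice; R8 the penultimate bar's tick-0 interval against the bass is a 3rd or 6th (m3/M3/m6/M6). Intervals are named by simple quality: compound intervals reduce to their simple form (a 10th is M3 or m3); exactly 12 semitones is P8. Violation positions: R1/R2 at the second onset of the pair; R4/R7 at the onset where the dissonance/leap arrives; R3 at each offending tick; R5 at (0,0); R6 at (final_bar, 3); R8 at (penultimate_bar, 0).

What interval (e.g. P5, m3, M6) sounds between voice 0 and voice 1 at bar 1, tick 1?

M3

voice 0=G3 voice 1=B3 -> M3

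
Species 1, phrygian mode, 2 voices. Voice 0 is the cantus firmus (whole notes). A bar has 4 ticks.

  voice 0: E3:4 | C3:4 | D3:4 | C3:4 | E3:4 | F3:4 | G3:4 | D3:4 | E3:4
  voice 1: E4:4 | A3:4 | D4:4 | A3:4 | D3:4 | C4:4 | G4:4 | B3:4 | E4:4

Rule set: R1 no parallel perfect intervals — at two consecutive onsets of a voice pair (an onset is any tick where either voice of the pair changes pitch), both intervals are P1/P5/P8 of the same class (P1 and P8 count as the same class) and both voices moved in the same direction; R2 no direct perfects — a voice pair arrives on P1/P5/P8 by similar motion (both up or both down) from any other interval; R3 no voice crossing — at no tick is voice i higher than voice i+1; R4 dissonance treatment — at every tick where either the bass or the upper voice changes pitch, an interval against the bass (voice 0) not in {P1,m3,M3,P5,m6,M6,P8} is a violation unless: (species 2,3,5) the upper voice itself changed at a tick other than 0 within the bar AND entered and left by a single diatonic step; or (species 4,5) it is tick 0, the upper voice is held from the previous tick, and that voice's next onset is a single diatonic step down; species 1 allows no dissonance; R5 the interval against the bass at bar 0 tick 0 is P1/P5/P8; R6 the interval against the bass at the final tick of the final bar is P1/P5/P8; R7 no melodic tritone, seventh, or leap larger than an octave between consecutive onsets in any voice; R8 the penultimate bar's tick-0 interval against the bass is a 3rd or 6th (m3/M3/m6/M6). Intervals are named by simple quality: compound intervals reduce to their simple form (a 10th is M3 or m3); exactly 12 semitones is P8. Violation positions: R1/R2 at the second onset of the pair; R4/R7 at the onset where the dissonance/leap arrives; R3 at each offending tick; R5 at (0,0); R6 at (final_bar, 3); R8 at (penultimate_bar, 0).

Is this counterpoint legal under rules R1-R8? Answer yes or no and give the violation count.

No (10 violations)

bar 0: v0=E3 v1=E4 (P8)
bar 1: v0=C3 v1=A3 (M6)
bar 2: v0=D3 v1=D4 (P8)
bar 3: v0=C3 v1=A3 (M6)
bar 4: v0=E3 v1=D3 (M2)
bar 5: v0=F3 v1=C4 (P5)
bar 6: v0=G3 v1=G4 (P8)
bar 7: v0=D3 v1=B3 (M6)
bar 8: v0=E3 v1=E4 (P8)
  R2 @ bar2.0: C3/A3 M6 -> D3/D4 P8 similar
  R3 @ bar4.0: E3 above D3
  R4 @ bar4.0: E3/D3 M2 untreated
  R3 @ bar4.1: E3 above D3
  R3 @ bar4.2: E3 above D3
  R3 @ bar4.3: E3 above D3
  R2 @ bar5.0: E3/D3 M2 -> F3/C4 P5 similar
  R7 @ bar5.0: D3->C4 leap 10st
  R2 @ bar6.0: F3/C4 P5 -> G3/G4 P8 similar
  R2 @ bar8.0: D3/B3 M6 -> E3/E4 P8 similar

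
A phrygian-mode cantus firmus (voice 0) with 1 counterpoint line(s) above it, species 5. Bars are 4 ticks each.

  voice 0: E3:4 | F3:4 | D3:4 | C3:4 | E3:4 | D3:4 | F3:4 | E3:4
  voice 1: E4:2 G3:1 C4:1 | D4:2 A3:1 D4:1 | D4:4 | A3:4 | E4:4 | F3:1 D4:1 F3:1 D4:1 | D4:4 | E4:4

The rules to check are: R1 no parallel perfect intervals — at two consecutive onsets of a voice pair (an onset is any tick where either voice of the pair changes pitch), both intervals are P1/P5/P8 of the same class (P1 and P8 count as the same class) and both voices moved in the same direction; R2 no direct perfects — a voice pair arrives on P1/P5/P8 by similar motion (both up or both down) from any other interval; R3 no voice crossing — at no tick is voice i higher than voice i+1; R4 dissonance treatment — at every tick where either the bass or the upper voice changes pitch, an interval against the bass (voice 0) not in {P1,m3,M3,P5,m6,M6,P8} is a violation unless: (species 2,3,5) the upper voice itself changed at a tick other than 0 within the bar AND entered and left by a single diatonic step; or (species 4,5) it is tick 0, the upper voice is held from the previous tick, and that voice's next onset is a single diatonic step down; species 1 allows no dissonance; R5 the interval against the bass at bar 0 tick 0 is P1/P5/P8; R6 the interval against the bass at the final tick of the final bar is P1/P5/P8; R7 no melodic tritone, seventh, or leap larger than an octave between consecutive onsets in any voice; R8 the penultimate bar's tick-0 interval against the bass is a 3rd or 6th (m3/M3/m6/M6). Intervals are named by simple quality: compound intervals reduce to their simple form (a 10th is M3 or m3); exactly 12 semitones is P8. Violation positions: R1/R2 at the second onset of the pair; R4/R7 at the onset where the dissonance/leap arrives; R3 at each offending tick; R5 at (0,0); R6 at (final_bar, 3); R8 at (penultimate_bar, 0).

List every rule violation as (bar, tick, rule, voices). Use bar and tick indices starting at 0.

(4, 0, R2, (0, 1))
(5, 0, R7, (1,))

bar 0: v0=E3 v1=E4 downbeat P8
bar 1: v0=F3 v1=D4 downbeat M6
bar 2: v0=D3 v1=D4 downbeat P8
bar 3: v0=C3 v1=A3 downbeat M6
bar 4: v0=E3 v1=E4 downbeat P8
bar 5: v0=D3 v1=F3 downbeat m3
bar 6: v0=F3 v1=D4 downbeat M6
bar 7: v0=E3 v1=E4 downbeat P8
  -> R2 @ bar 4 tick 0 v(0, 1): C3/A3 M6 -> E3/E4 P8 similar
  -> R7 @ bar 5 tick 0 v(1,): E4->F3 leap 11st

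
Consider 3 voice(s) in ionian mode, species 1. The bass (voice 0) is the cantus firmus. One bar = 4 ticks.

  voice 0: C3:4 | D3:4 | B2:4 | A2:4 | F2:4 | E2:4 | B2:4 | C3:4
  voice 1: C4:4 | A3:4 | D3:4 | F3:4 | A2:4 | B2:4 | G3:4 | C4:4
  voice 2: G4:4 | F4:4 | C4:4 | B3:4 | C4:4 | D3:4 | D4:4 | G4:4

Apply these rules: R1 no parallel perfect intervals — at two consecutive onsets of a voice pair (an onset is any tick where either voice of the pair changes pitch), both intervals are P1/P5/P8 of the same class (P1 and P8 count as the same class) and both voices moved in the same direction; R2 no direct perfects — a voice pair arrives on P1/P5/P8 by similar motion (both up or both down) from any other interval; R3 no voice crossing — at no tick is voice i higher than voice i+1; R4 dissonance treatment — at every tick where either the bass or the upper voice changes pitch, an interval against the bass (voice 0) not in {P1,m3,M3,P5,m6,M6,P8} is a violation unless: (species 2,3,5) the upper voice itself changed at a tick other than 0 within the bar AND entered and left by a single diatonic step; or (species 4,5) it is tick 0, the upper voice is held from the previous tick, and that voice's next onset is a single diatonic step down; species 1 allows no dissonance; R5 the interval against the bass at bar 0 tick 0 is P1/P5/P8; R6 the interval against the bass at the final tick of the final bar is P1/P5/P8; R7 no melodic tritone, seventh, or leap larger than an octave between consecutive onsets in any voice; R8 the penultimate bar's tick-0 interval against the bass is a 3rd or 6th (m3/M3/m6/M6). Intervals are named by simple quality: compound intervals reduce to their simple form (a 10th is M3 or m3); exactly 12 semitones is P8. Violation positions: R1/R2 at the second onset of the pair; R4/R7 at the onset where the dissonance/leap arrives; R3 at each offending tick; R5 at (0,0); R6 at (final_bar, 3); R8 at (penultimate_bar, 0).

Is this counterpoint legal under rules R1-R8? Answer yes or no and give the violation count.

No (8 violations)

bar 0: v0=C3 v1=C4 v2=G4 (P5)
bar 1: v0=D3 v1=A3 v2=F4 (m3)
bar 2: v0=B2 v1=D3 v2=C4 (m2)
bar 3: v0=A2 v1=F3 v2=B3 (M2)
bar 4: v0=F2 v1=A2 v2=C4 (P5)
bar 5: v0=E2 v1=B2 v2=D3 (m7)
bar 6: v0=B2 v1=G3 v2=D4 (m3)
bar 7: v0=C3 v1=C4 v2=G4 (P5)
  R4 @ bar2.0: B2/C4 m2 untreated
  R4 @ bar3.0: A2/B3 M2 untreated
  R4 @ bar5.0: E2/D3 m7 untreated
  R7 @ bar5.0: C4->D3 leap 10st
  R2 @ bar6.0: B2/D3 m3 -> G3/D4 P5 similar
  R1 @ bar7.0: G3/D4 P5 -> C4/G4 P5 similar
  R2 @ bar7.0: B2/G3 m6 -> C3/C4 P8 similar
  R2 @ bar7.0: B2/D4 m3 -> C3/G4 P5 similar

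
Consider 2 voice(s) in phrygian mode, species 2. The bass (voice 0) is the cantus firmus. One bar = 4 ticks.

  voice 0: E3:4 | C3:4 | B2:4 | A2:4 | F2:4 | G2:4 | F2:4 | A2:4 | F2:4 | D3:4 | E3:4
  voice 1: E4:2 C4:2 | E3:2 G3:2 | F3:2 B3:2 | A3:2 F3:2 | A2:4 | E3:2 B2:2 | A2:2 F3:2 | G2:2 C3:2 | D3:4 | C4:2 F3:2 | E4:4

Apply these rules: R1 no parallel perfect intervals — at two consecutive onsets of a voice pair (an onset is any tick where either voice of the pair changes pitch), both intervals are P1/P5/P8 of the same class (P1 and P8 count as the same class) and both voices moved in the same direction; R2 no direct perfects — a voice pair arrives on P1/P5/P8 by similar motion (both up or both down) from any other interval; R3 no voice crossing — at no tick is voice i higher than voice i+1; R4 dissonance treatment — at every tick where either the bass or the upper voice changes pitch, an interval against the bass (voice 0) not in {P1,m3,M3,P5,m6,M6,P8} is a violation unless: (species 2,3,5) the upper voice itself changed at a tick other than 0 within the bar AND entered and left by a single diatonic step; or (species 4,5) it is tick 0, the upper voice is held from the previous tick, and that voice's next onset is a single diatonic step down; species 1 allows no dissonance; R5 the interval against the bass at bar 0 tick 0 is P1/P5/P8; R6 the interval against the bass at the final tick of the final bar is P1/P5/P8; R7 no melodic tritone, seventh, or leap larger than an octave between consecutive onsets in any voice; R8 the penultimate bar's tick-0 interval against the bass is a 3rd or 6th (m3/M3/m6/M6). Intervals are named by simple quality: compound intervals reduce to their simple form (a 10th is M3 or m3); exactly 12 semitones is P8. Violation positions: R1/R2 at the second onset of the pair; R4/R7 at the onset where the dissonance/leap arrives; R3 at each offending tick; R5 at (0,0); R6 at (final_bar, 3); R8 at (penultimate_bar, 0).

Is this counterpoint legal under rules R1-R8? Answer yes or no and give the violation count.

No (12 violations)

bar 0: v0=E3 v1=E4 (P8)
bar 1: v0=C3 v1=E3 (M3)
bar 2: v0=B2 v1=F3 (TT)
bar 3: v0=A2 v1=A3 (P8)
bar 4: v0=F2 v1=A2 (M3)
bar 5: v0=G2 v1=E3 (M6)
bar 6: v0=F2 v1=A2 (M3)
bar 7: v0=A2 v1=G2 (M2)
bar 8: v0=F2 v1=D3 (M6)
bar 9: v0=D3 v1=C4 (m7)
bar 10: v0=E3 v1=E4 (P8)
  R4 @ bar2.0: B2/F3 TT untreated
  R7 @ bar2.2: F3->B3 leap 6st
  R1 @ bar3.0: B2/B3 P8 -> A2/A3 P8 similar
  R3 @ bar7.0: A2 above G2
  R4 @ bar7.0: A2/G2 M2 untreated
  R7 @ bar7.0: F3->G2 leap 10st
  R3 @ bar7.1: A2 above G2
  R4 @ bar9.0: D3/C4 m7 untreated
  R7 @ bar9.0: D3->C4 leap 10st
  R8 @ bar9.0: penult m7 not 3rd/6th
  R2 @ bar10.0: D3/F3 m3 -> E3/E4 P8 similar
  R7 @ bar10.0: F3->E4 leap 11st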